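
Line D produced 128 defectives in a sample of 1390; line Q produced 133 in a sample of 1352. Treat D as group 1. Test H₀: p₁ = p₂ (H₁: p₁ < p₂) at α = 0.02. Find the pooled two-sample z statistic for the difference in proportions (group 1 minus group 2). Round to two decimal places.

z = -0.56

p̂₁ = 128/1390 = 0.0921, p̂₂ = 133/1352 = 0.0984.
Pooled p̂ = (128+133)/(1390+1352) = 261/2742 = 0.0952.
SE = √(0.0861256 × 0.00145907) = 0.0112.
z = (0.0921 − 0.0984)/0.0112 = -0.0063/0.0112 = -0.56.
p-value = P(Z < -0.561) ≈ 0.2875. With α = 0.02, fail to reject H₀.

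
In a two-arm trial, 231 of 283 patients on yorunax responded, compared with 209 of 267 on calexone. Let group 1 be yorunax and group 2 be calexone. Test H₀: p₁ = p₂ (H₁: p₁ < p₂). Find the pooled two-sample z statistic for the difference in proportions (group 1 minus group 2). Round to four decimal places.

z = 0.9811

p̂₁ = 231/283 ≈ 0.816254, p̂₂ = 209/267 ≈ 0.782772.
Pooled p̂ = (231+209)/(283+267) = 440/550 = 0.800000.
SE = √(0.16 × 0.00727889) = 0.034127.
z = (0.816254 − 0.782772)/0.034127 = 0.033482/0.034127 = 0.9811.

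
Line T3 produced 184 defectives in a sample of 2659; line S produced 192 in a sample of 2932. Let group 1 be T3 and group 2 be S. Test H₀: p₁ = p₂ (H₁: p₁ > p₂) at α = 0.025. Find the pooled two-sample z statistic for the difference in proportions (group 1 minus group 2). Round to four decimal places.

p̂₁ = 184/2659 = 0.0691989, p̂₂ = 192/2932 = 0.0654843.
Pooled p̂ = (184+192)/(2659+2932) = 376/5591 = 0.0672509.
SE = √(p̂(1−p̂)(1/n₁+1/n₂)) = √(0.0672509·0.9327491·0.000717145) = √(4.49853e-05) = 0.0067071.
z = (0.0691989 − 0.0654843)/0.0067071 = 0.0037146/0.0067071 = 0.5538.
p-value = P(Z > 0.554) ≈ 0.2898, so at α = 0.025 we fail to reject H₀.

z = 0.5538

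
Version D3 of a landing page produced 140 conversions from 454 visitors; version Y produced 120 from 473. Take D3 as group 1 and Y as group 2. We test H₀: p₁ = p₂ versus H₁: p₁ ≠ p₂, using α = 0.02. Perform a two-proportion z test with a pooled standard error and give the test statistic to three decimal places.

z = 1.852

p̂₁ = 140/454 = 0.30837, p̂₂ = 120/473 = 0.25370.
Pooled p̂ = (140+120)/(454+473) = 260/927 = 0.28047.
SE = √(0.201809 × 0.00431681) = 0.02952.
z = (0.30837 − 0.25370)/0.02952 = 0.05467/0.02952 = 1.852.
Two-sided p-value ≈ 2·Φ(−1.852) = 0.0640, so at α = 0.02 we fail to reject H₀.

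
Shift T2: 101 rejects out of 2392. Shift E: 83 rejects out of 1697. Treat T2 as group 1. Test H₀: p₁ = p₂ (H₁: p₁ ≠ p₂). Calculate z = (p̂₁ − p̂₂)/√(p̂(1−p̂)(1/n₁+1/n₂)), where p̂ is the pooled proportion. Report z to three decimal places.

z = -1.016

p̂₁ = 101/2392 ≈ 0.042224, p̂₂ = 83/1697 ≈ 0.048910.
Pooled p̂ = (101+83)/(2392+1697) = 184/4089 = 0.044999.
SE = √(p̂(1−p̂)(1/n₁+1/n₂)) = √(0.044999·0.955001·0.00100734) = √(4.32891e-05) = 0.006579.
z = (0.042224 − 0.048910)/0.006579 = -0.006686/0.006579 = -1.016.
Two-sided p-value ≈ 2·Φ(−1.016) = 0.3096.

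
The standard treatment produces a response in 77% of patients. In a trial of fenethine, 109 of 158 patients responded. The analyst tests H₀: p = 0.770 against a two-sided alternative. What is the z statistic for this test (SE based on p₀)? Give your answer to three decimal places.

z = -2.393

p̂ = 109/158 = 0.68987.
Standard error under H₀: √(0.77×0.23/158) = 0.03348.
z = (0.68987 − 0.77)/0.03348 = -0.08013/0.03348 = -2.393.
p-value = 2·P(Z > 2.393) ≈ 0.0167.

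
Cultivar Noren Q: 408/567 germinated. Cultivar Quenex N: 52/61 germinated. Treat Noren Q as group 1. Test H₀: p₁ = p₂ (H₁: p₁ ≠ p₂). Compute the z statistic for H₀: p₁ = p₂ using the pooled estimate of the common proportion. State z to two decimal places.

z = -2.23

p̂₁ = 408/567 = 0.7196, p̂₂ = 52/61 = 0.8525.
Pooled p̂ = (408+52)/(567+61) = 460/628 = 0.7325.
SE = √(0.195951 × 0.0181571) = 0.0596.
z = (0.7196 − 0.8525)/0.0596 = -0.1329/0.0596 = -2.23.
Two-sided p-value ≈ 2·Φ(−2.228) = 0.0259.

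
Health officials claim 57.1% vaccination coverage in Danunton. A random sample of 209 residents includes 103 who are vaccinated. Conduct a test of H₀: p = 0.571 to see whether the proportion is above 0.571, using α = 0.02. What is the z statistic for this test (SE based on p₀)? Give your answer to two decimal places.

p̂ = 103/209 = 0.49282.
Standard error under H₀: √(0.571×0.429/209) = 0.03424.
z = (0.49282 − 0.571)/0.03424 = -0.07818/0.03424 = -2.28.
p-value = P(Z > -2.284) ≈ 0.9888; since p > α = 0.02, fail to reject H₀.

z = -2.28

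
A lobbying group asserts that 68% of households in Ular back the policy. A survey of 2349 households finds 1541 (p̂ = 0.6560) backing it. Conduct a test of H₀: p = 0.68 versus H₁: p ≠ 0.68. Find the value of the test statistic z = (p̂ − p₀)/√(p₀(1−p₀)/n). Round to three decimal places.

p̂ = 1541/2349 = 0.656024.
Standard error under H₀: √(0.68×0.32/2349) = 0.009625.
z = (0.656024 − 0.68)/0.009625 = -0.023976/0.009625 = -2.491.
p-value = 2·P(Z > 2.491) ≈ 0.0127.

z = -2.491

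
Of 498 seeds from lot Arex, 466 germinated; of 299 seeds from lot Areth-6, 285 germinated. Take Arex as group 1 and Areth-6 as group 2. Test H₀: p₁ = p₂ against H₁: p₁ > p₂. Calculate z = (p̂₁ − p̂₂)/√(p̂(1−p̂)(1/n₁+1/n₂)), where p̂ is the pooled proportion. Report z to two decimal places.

p̂₁ = 466/498 = 0.9357, p̂₂ = 285/299 = 0.9532.
Pooled p̂ = (466+285)/(498+299) = 751/797 = 0.9423.
SE = √(p̂(1−p̂)(1/n₁+1/n₂)) = √(0.9423·0.0577·0.00535251) = √(0.000291098) = 0.0171.
z = (0.9357 − 0.9532)/0.0171 = -0.0175/0.0171 = -1.02.
p-value = P(Z > -1.022) ≈ 0.8466.

z = -1.02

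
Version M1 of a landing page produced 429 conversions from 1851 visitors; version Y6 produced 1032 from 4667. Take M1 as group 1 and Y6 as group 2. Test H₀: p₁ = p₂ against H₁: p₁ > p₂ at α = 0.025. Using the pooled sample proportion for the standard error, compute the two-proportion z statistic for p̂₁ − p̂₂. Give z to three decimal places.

p̂₁ = 429/1851 = 0.23177, p̂₂ = 1032/4667 = 0.22113.
Pooled p̂ = (429+1032)/(1851+4667) = 1461/6518 = 0.22415.
SE = √(0.173906 × 0.000754519) = 0.01145.
z = (0.23177 − 0.22113)/0.01145 = 0.01064/0.01145 = 0.929.
p-value = P(Z > 0.929) ≈ 0.1765. With α = 0.025, fail to reject H₀.

z = 0.929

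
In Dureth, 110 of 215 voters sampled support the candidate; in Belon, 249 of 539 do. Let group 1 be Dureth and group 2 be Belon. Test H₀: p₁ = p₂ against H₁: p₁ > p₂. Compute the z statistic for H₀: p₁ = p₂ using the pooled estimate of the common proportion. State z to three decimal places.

p̂₁ = 110/215 ≈ 0.51163, p̂₂ = 249/539 ≈ 0.46197.
Pooled p̂ = (110+249)/(215+539) = 359/754 = 0.47613.
SE = √(0.24943 × 0.00650645) = 0.04029.
z = (0.51163 − 0.46197)/0.04029 = 0.04966/0.04029 = 1.233.

z = 1.233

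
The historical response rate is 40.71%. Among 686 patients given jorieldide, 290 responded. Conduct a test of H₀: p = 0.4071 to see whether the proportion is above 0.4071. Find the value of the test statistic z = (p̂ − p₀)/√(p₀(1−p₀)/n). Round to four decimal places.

p̂ = 290/686 ≈ 0.422741.
Under H₀, SE = √(0.4071·0.5929/686) = √(0.000351851) = 0.018758.
z = (0.422741 − 0.4071)/0.018758 = 0.015641/0.018758 = 0.8338.
p-value = P(Z > 0.834) ≈ 0.2022.

z = 0.8338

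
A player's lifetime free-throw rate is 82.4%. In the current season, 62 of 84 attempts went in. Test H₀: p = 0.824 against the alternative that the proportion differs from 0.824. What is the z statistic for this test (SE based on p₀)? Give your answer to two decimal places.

z = -2.07

p̂ = 62/84 = 0.73810.
SE = √(p₀(1−p₀)/n) = √(0.14502/84) = 0.04155.
z = (0.73810 − 0.824)/0.04155 = -0.08590/0.04155 = -2.07.
Two-sided p-value ≈ 2·Φ(−2.067) = 0.0387.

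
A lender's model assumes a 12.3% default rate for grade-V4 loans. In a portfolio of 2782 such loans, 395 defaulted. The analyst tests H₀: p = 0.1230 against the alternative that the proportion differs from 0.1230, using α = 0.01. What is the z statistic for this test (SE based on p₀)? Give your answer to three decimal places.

p̂ = 395/2782 ≈ 0.141984.
Under H₀, SE = √(0.123·0.877/2782) = √(3.87746e-05) = 0.006227.
z = (0.141984 − 0.123)/0.006227 = 0.018984/0.006227 = 3.049.
p-value = 2·P(Z > 3.049) ≈ 0.0023, so at α = 0.01 we reject H₀.

z = 3.049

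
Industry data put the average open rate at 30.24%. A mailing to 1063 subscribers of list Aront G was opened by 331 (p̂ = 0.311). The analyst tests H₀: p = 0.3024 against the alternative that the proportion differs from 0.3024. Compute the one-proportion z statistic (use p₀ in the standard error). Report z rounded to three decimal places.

p̂ = 331/1063 = 0.311383.
SE = √(p₀(1−p₀)/n) = √(0.21095/1063) = 0.014087.
z = (0.311383 − 0.3024)/0.014087 = 0.008983/0.014087 = 0.638.
p-value = 2·P(Z > 0.638) ≈ 0.5237.

z = 0.638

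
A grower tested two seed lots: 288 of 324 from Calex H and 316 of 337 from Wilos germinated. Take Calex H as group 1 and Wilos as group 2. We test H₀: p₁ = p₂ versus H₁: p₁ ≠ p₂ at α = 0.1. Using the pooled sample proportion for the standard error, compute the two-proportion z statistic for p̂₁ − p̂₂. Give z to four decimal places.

z = -2.2342

p̂₁ = 288/324 ≈ 0.8888889, p̂₂ = 316/337 ≈ 0.9376855.
Pooled p̂ = (288+316)/(324+337) = 604/661 = 0.9137670.
SE = √(0.0787969 × 0.00605378) = 0.0218408.
z = (0.8888889 − 0.9376855)/0.0218408 = -0.0487966/0.0218408 = -2.2342.
Two-sided p-value ≈ 2·Φ(−2.234) = 0.0255. With α = 0.1, reject H₀.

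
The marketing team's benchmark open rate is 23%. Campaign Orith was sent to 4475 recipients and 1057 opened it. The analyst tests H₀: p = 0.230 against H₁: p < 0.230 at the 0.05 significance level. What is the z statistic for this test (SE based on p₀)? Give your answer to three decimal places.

p̂ = 1057/4475 ≈ 0.23620.
Standard error under H₀: √(0.23×0.77/4475) = 0.00629.
z = (0.23620 − 0.23)/0.00629 = 0.00620/0.00629 = 0.986.
p-value = P(Z < 0.986) ≈ 0.8379, so at α = 0.05 we fail to reject H₀.

z = 0.986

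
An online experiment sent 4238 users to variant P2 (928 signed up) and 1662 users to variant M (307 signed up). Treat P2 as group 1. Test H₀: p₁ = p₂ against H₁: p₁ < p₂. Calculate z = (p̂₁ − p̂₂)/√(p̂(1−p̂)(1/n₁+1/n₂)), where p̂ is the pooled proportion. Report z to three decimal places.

z = 2.909

p̂₁ = 928/4238 = 0.218971, p̂₂ = 307/1662 = 0.184717.
Pooled p̂ = (928+307)/(4238+1662) = 1235/5900 = 0.209322.
SE = √(p̂(1−p̂)(1/n₁+1/n₂)) = √(0.209322·0.790678·0.000837645) = √(0.000138636) = 0.011774.
z = (0.218971 − 0.184717)/0.011774 = 0.034254/0.011774 = 2.909.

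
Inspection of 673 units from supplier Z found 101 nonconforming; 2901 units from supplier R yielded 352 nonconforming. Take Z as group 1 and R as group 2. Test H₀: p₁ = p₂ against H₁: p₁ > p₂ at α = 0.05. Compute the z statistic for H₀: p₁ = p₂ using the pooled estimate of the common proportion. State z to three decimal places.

z = 2.019

p̂₁ = 101/673 = 0.15007, p̂₂ = 352/2901 = 0.12134.
Pooled p̂ = (101+352)/(673+2901) = 453/3574 = 0.12675.
SE = √(p̂(1−p̂)(1/n₁+1/n₂)) = √(0.12675·0.87325·0.00183059) = √(0.000202616) = 0.01423.
z = (0.15007 − 0.12134)/0.01423 = 0.02873/0.01423 = 2.019.
p-value = P(Z > 2.019) ≈ 0.0218, so at α = 0.05 we reject H₀.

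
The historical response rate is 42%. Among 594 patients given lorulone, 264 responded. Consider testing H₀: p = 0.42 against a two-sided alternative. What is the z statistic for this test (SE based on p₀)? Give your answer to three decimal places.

p̂ = 264/594 ≈ 0.44444.
Standard error under H₀: √(0.42×0.58/594) = 0.02025.
z = (0.44444 − 0.42)/0.02025 = 0.02444/0.02025 = 1.207.
p-value = 2·P(Z > 1.207) ≈ 0.2274.

z = 1.207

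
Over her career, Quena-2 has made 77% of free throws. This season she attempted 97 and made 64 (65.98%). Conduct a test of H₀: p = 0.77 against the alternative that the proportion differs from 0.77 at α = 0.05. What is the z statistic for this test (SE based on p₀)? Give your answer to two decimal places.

p̂ = 64/97 = 0.6598.
Under H₀, SE = √(0.77·0.23/97) = √(0.00182577) = 0.0427.
z = (0.6598 − 0.77)/0.0427 = -0.1102/0.0427 = -2.58.
p-value = 2·P(Z > 2.579) ≈ 0.0099. With α = 0.05, reject H₀.

z = -2.58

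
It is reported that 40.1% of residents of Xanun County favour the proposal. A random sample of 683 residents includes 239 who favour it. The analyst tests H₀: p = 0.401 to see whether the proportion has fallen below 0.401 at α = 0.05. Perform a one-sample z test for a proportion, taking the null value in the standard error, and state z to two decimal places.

z = -2.72

p̂ = 239/683 ≈ 0.3499.
SE = √(p₀(1−p₀)/n) = √(0.2402/683) = 0.0188.
z = (0.3499 − 0.401)/0.0188 = -0.0511/0.0188 = -2.72.
p-value = P(Z < -2.723) ≈ 0.0032. With α = 0.05, reject H₀.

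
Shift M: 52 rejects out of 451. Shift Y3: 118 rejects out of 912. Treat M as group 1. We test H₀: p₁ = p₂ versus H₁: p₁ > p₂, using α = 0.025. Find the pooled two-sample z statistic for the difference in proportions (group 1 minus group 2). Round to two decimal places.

p̂₁ = 52/451 = 0.1153, p̂₂ = 118/912 = 0.1294.
Pooled p̂ = (52+118)/(451+912) = 170/1363 = 0.1247.
SE = √(0.109169 × 0.00331379) = 0.0190.
z = (0.1153 − 0.1294)/0.0190 = -0.0141/0.0190 = -0.74.
p-value = P(Z > -0.741) ≈ 0.7705. With α = 0.025, fail to reject H₀.

z = -0.74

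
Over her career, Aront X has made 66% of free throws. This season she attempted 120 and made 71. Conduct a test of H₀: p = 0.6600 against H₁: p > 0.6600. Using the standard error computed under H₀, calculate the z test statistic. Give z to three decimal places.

z = -1.580

p̂ = 71/120 = 0.59167.
SE = √(p₀(1−p₀)/n) = √(0.2244/120) = 0.04324.
z = (0.59167 − 0.66)/0.04324 = -0.06833/0.04324 = -1.580.
p-value = P(Z > -1.580) ≈ 0.9430.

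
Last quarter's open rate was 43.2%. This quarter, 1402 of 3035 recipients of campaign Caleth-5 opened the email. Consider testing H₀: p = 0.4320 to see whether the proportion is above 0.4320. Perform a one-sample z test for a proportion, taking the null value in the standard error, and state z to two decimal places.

p̂ = 1402/3035 = 0.46194.
SE = √(p₀(1−p₀)/n) = √(0.24538/3035) = 0.00899.
z = (0.46194 − 0.432)/0.00899 = 0.02994/0.00899 = 3.33.
p-value = P(Z > 3.330) ≈ 0.0004.

z = 3.33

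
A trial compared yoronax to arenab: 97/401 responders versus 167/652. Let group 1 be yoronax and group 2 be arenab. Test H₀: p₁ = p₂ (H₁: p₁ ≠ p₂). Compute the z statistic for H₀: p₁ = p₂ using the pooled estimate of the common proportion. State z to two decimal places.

p̂₁ = 97/401 = 0.2419, p̂₂ = 167/652 = 0.2561.
Pooled p̂ = (97+167)/(401+652) = 264/1053 = 0.2507.
SE = √(0.187856 × 0.00402751) = 0.0275.
z = (0.2419 − 0.2561)/0.0275 = -0.0142/0.0275 = -0.52.
p-value = 2·P(Z > 0.518) ≈ 0.6047.

z = -0.52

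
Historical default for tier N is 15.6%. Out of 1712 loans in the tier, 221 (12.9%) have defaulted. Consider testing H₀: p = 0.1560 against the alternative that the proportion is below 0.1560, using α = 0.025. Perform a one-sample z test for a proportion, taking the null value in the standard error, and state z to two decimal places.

p̂ = 221/1712 = 0.12909.
Standard error under H₀: √(0.156×0.844/1712) = 0.00877.
z = (0.12909 − 0.156)/0.00877 = -0.02691/0.00877 = -3.07.
p-value = P(Z < -3.069) ≈ 0.0011, so at α = 0.025 we reject H₀.

z = -3.07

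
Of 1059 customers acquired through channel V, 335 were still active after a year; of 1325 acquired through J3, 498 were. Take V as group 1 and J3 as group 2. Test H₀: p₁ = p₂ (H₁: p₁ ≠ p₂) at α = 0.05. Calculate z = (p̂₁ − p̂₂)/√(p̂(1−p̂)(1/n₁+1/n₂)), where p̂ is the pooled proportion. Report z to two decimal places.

z = -3.03

p̂₁ = 335/1059 = 0.31634, p̂₂ = 498/1325 = 0.37585.
Pooled p̂ = (335+498)/(1059+1325) = 833/2384 = 0.34941.
SE = √(p̂(1−p̂)(1/n₁+1/n₂)) = √(0.34941·0.65059·0.001699) = √(0.000386224) = 0.01965.
z = (0.31634 − 0.37585)/0.01965 = -0.05951/0.01965 = -3.03.
Two-sided p-value ≈ 2·Φ(−3.028) = 0.0025. With α = 0.05, reject H₀.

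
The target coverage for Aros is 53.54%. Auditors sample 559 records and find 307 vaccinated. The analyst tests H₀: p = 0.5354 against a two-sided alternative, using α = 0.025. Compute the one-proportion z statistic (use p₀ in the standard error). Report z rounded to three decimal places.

z = 0.654

p̂ = 307/559 ≈ 0.54919.
Under H₀, SE = √(0.5354·0.4646/559) = √(0.000444985) = 0.02109.
z = (0.54919 − 0.5354)/0.02109 = 0.01379/0.02109 = 0.654.
Two-sided p-value ≈ 2·Φ(−0.654) = 0.5131, so at α = 0.025 we fail to reject H₀.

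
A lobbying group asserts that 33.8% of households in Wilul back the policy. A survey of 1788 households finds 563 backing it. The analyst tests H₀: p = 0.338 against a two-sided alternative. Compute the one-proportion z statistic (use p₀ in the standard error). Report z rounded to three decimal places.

z = -2.067

p̂ = 563/1788 = 0.314877.
Under H₀, SE = √(0.338·0.662/1788) = √(0.000125143) = 0.011187.
z = (0.314877 − 0.338)/0.011187 = -0.023123/0.011187 = -2.067.
Two-sided p-value ≈ 2·Φ(−2.067) = 0.0387.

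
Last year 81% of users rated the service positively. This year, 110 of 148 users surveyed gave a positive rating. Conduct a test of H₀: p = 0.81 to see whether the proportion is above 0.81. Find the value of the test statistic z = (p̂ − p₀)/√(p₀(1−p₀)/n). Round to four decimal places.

z = -2.0702

p̂ = 110/148 = 0.743243.
SE = √(p₀(1−p₀)/n) = √(0.1539/148) = 0.032247.
z = (0.743243 − 0.81)/0.032247 = -0.066757/0.032247 = -2.0702.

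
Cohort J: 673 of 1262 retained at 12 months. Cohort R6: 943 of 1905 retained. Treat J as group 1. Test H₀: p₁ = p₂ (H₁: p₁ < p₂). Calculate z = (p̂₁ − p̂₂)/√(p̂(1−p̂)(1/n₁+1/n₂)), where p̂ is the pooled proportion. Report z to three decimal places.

z = 2.109

p̂₁ = 673/1262 = 0.533281, p̂₂ = 943/1905 = 0.495013.
Pooled p̂ = (673+943)/(1262+1905) = 1616/3167 = 0.510262.
SE = √(p̂(1−p̂)(1/n₁+1/n₂)) = √(0.510262·0.489738·0.00131733) = √(0.000329193) = 0.018144.
z = (0.533281 − 0.495013)/0.018144 = 0.038268/0.018144 = 2.109.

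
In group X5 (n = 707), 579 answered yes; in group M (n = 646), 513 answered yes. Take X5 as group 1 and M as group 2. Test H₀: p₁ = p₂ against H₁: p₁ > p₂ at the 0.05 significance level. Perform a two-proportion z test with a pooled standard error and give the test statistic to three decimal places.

z = 1.156

p̂₁ = 579/707 = 0.81895, p̂₂ = 513/646 = 0.79412.
Pooled p̂ = (579+513)/(707+646) = 1092/1353 = 0.80710.
SE = √(0.155692 × 0.00296241) = 0.02148.
z = (0.81895 − 0.79412)/0.02148 = 0.02483/0.02148 = 1.156.
p-value = P(Z > 1.156) ≈ 0.1238, so at α = 0.05 we fail to reject H₀.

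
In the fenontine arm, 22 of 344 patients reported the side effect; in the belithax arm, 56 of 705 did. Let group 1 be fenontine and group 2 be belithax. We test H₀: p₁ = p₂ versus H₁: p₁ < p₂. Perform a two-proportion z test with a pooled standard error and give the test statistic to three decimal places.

p̂₁ = 22/344 ≈ 0.06395, p̂₂ = 56/705 ≈ 0.07943.
Pooled p̂ = (22+56)/(344+705) = 78/1049 = 0.07436.
SE = √(0.0688276 × 0.00432542) = 0.01725.
z = (0.06395 − 0.07943)/0.01725 = -0.01548/0.01725 = -0.897.
p-value = P(Z < -0.897) ≈ 0.1848.

z = -0.897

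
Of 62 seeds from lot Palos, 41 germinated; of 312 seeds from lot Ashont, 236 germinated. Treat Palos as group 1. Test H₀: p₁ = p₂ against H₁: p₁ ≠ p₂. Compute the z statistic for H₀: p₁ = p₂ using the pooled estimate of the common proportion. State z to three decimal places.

p̂₁ = 41/62 = 0.66129, p̂₂ = 236/312 = 0.75641.
Pooled p̂ = (41+236)/(62+312) = 277/374 = 0.74064.
SE = √(0.192092 × 0.0193342) = 0.06094.
z = (0.66129 − 0.75641)/0.06094 = -0.09512/0.06094 = -1.561.

z = -1.561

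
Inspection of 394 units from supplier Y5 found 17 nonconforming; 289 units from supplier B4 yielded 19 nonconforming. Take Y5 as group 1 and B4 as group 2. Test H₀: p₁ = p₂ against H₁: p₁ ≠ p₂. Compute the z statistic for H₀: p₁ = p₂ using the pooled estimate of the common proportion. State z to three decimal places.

z = -1.306

p̂₁ = 17/394 ≈ 0.043147, p̂₂ = 19/289 ≈ 0.065744.
Pooled p̂ = (17+19)/(394+289) = 36/683 = 0.052709.
SE = √(p̂(1−p̂)(1/n₁+1/n₂)) = √(0.052709·0.947291·0.00599828) = √(0.000299497) = 0.017306.
z = (0.043147 − 0.065744)/0.017306 = -0.022597/0.017306 = -1.306.
Two-sided p-value ≈ 2·Φ(−1.306) = 0.1916.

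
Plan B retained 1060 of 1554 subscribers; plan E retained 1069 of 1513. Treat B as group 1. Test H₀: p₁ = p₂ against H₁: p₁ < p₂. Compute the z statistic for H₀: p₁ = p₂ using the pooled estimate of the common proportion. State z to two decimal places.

p̂₁ = 1060/1554 ≈ 0.6821, p̂₂ = 1069/1513 ≈ 0.7065.
Pooled p̂ = (1060+1069)/(1554+1513) = 2129/3067 = 0.6942.
SE = √(p̂(1−p̂)(1/n₁+1/n₂)) = √(0.6942·0.3058·0.00130444) = √(0.000276933) = 0.0166.
z = (0.6821 − 0.7065)/0.0166 = -0.0244/0.0166 = -1.47.
p-value = P(Z < -1.468) ≈ 0.0710.

z = -1.47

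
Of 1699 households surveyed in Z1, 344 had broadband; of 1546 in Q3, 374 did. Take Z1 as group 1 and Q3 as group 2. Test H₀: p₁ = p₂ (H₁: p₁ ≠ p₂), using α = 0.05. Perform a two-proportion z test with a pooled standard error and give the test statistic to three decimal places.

p̂₁ = 344/1699 ≈ 0.20247, p̂₂ = 374/1546 ≈ 0.24191.
Pooled p̂ = (344+374)/(1699+1546) = 718/3245 = 0.22126.
SE = √(p̂(1−p̂)(1/n₁+1/n₂)) = √(0.22126·0.77874·0.00123541) = √(0.000212869) = 0.01459.
z = (0.20247 − 0.24191)/0.01459 = -0.03944/0.01459 = -2.703.
Two-sided p-value ≈ 2·Φ(−2.703) = 0.0069; since p < α = 0.05, reject H₀.

z = -2.703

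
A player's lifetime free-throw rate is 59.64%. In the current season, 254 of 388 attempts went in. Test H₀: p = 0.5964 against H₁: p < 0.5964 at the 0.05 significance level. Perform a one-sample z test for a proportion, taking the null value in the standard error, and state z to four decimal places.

p̂ = 254/388 ≈ 0.6546392.
Under H₀, SE = √(0.5964·0.4036/388) = √(0.000620379) = 0.0249074.
z = (0.6546392 − 0.5964)/0.0249074 = 0.0582392/0.0249074 = 2.3382.
p-value = P(Z < 2.338) ≈ 0.9903. With α = 0.05, fail to reject H₀.

z = 2.3382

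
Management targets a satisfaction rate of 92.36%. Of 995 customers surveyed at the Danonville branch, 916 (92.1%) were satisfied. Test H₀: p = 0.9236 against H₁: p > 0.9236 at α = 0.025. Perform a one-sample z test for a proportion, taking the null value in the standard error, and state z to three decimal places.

p̂ = 916/995 = 0.92060.
Standard error under H₀: √(0.9236×0.0764/995) = 0.00842.
z = (0.92060 − 0.9236)/0.00842 = -0.00300/0.00842 = -0.356.
p-value = P(Z > -0.356) ≈ 0.6390, so at α = 0.025 we fail to reject H₀.

z = -0.356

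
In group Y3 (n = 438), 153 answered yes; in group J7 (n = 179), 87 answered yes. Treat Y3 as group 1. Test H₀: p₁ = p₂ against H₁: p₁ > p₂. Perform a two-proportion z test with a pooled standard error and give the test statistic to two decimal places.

p̂₁ = 153/438 ≈ 0.3493, p̂₂ = 87/179 ≈ 0.4860.
Pooled p̂ = (153+87)/(438+179) = 240/617 = 0.3890.
SE = √(p̂(1−p̂)(1/n₁+1/n₂)) = √(0.3890·0.6110·0.0078697) = √(0.00187042) = 0.0432.
z = (0.3493 − 0.4860)/0.0432 = -0.1367/0.0432 = -3.16.

z = -3.16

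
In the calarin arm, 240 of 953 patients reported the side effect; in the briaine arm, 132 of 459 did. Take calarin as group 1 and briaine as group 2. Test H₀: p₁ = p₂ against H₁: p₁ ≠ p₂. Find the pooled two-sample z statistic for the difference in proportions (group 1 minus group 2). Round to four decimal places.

z = -1.4282

p̂₁ = 240/953 = 0.251836, p̂₂ = 132/459 = 0.287582.
Pooled p̂ = (240+132)/(953+459) = 372/1412 = 0.263456.
SE = √(0.194047 × 0.00322797) = 0.025028.
z = (0.251836 − 0.287582)/0.025028 = -0.035746/0.025028 = -1.4282.
Two-sided p-value ≈ 2·Φ(−1.428) = 0.1532.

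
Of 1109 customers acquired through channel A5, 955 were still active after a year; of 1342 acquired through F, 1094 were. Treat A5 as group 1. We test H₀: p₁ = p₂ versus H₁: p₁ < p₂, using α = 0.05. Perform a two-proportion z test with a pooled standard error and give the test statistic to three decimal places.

z = 3.057

p̂₁ = 955/1109 ≈ 0.86114, p̂₂ = 1094/1342 ≈ 0.81520.
Pooled p̂ = (955+1094)/(1109+1342) = 2049/2451 = 0.83599.
SE = √(p̂(1−p̂)(1/n₁+1/n₂)) = √(0.83599·0.16401·0.00164687) = √(0.000225809) = 0.01503.
z = (0.86114 − 0.81520)/0.01503 = 0.04594/0.01503 = 3.057.
p-value = P(Z < 3.057) ≈ 0.9989; since p > α = 0.05, fail to reject H₀.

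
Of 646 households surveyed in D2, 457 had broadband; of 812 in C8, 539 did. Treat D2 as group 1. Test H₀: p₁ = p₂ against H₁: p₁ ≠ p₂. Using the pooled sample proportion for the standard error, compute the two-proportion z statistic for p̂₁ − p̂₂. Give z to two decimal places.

p̂₁ = 457/646 ≈ 0.7074, p̂₂ = 539/812 ≈ 0.6638.
Pooled p̂ = (457+539)/(646+812) = 996/1458 = 0.6831.
SE = √(p̂(1−p̂)(1/n₁+1/n₂)) = √(0.6831·0.3169·0.00277951) = √(0.000601666) = 0.0245.
z = (0.7074 − 0.6638)/0.0245 = 0.0436/0.0245 = 1.78.

z = 1.78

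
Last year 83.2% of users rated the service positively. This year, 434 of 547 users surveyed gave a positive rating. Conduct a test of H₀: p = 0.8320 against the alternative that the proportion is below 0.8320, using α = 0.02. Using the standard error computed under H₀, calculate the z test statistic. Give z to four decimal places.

p̂ = 434/547 ≈ 0.7934186.
SE = √(p₀(1−p₀)/n) = √(0.13978/547) = 0.0159854.
z = (0.7934186 − 0.832)/0.0159854 = -0.0385814/0.0159854 = -2.4135.
p-value = P(Z < -2.414) ≈ 0.0079, so at α = 0.02 we reject H₀.

z = -2.4135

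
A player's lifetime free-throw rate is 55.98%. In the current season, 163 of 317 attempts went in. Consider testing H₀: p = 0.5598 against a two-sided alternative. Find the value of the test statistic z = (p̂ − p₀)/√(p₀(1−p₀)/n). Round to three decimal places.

p̂ = 163/317 = 0.51420.
Under H₀, SE = √(0.5598·0.4402/317) = √(0.000777363) = 0.02788.
z = (0.51420 − 0.5598)/0.02788 = -0.04560/0.02788 = -1.636.
Two-sided p-value ≈ 2·Φ(−1.636) = 0.1019.

z = -1.636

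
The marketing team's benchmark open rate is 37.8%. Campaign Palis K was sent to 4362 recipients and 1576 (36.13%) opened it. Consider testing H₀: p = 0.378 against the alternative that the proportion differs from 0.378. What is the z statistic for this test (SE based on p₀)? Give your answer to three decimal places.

z = -2.274

p̂ = 1576/4362 ≈ 0.361302.
Standard error under H₀: √(0.378×0.622/4362) = 0.007342.
z = (0.361302 − 0.378)/0.007342 = -0.016698/0.007342 = -2.274.
p-value = 2·P(Z > 2.274) ≈ 0.0229.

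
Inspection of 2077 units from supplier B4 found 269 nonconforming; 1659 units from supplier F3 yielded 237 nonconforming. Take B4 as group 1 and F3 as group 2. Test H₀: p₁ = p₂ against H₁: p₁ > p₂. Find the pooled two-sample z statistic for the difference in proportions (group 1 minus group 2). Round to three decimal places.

p̂₁ = 269/2077 ≈ 0.129514, p̂₂ = 237/1659 ≈ 0.142857.
Pooled p̂ = (269+237)/(2077+1659) = 506/3736 = 0.135439.
SE = √(p̂(1−p̂)(1/n₁+1/n₂)) = √(0.135439·0.864561·0.00108424) = √(0.000126959) = 0.011268.
z = (0.129514 − 0.142857)/0.011268 = -0.013343/0.011268 = -1.184.

z = -1.184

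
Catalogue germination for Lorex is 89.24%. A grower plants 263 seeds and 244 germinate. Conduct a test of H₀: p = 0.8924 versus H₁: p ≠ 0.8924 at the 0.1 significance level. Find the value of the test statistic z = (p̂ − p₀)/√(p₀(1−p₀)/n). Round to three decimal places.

z = 1.850

p̂ = 244/263 ≈ 0.92776.
Under H₀, SE = √(0.8924·0.1076/263) = √(0.000365104) = 0.01911.
z = (0.92776 − 0.8924)/0.01911 = 0.03536/0.01911 = 1.850.
p-value = 2·P(Z > 1.850) ≈ 0.0643, so at α = 0.1 we reject H₀.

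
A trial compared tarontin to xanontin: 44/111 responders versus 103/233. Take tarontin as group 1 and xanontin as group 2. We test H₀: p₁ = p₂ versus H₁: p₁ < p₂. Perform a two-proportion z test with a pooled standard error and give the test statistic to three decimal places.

p̂₁ = 44/111 ≈ 0.39640, p̂₂ = 103/233 ≈ 0.44206.
Pooled p̂ = (44+103)/(111+233) = 147/344 = 0.42733.
SE = √(p̂(1−p̂)(1/n₁+1/n₂)) = √(0.42733·0.57267·0.0133009) = √(0.00325496) = 0.05705.
z = (0.39640 − 0.44206)/0.05705 = -0.04566/0.05705 = -0.800.
p-value = P(Z < -0.800) ≈ 0.2117.

z = -0.800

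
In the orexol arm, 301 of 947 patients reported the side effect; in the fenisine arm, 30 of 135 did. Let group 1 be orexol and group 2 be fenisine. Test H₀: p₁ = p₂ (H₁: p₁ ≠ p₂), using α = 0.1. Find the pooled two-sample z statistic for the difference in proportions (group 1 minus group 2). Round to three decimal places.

z = 2.256

p̂₁ = 301/947 ≈ 0.31785, p̂₂ = 30/135 ≈ 0.22222.
Pooled p̂ = (301+30)/(947+135) = 331/1082 = 0.30591.
SE = √(0.212331 × 0.00846337) = 0.04239.
z = (0.31785 − 0.22222)/0.04239 = 0.09563/0.04239 = 2.256.
Two-sided p-value ≈ 2·Φ(−2.256) = 0.0241, so at α = 0.1 we reject H₀.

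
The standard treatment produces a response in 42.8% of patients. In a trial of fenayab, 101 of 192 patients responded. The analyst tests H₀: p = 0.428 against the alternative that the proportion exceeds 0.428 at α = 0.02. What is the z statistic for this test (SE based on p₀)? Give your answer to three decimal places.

z = 2.746

p̂ = 101/192 ≈ 0.526042.
Under H₀, SE = √(0.428·0.572/192) = √(0.00127508) = 0.035708.
z = (0.526042 − 0.428)/0.035708 = 0.098042/0.035708 = 2.746.
p-value = P(Z > 2.746) ≈ 0.0030, so at α = 0.02 we reject H₀.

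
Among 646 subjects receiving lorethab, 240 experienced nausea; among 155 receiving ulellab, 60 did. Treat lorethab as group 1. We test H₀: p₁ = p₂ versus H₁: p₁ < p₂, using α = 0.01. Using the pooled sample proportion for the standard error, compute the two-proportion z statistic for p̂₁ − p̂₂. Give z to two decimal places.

p̂₁ = 240/646 ≈ 0.3715, p̂₂ = 60/155 ≈ 0.3871.
Pooled p̂ = (240+60)/(646+155) = 300/801 = 0.3745.
SE = √(0.234258 × 0.0079996) = 0.0433.
z = (0.3715 − 0.3871)/0.0433 = -0.0156/0.0433 = -0.36.
p-value = P(Z < -0.360) ≈ 0.3595, so at α = 0.01 we fail to reject H₀.

z = -0.36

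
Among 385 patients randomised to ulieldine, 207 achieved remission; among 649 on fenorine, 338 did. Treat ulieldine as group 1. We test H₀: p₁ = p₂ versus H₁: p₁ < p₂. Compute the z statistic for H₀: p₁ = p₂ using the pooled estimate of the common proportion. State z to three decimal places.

z = 0.525

p̂₁ = 207/385 ≈ 0.53766, p̂₂ = 338/649 ≈ 0.52080.
Pooled p̂ = (207+338)/(385+649) = 545/1034 = 0.52708.
SE = √(p̂(1−p̂)(1/n₁+1/n₂)) = √(0.52708·0.47292·0.00413823) = √(0.00103152) = 0.03212.
z = (0.53766 − 0.52080)/0.03212 = 0.01686/0.03212 = 0.525.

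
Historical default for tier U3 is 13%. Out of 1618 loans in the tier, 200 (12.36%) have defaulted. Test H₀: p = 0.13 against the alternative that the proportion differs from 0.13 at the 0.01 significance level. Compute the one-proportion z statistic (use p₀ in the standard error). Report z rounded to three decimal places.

z = -0.764

p̂ = 200/1618 ≈ 0.12361.
Under H₀, SE = √(0.13·0.87/1618) = √(6.99011e-05) = 0.00836.
z = (0.12361 − 0.13)/0.00836 = -0.00639/0.00836 = -0.764.
p-value = 2·P(Z > 0.764) ≈ 0.4447. With α = 0.01, fail to reject H₀.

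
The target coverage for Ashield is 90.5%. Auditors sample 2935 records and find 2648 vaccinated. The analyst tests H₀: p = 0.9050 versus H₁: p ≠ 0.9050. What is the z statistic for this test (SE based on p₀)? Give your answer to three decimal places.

z = -0.515

p̂ = 2648/2935 ≈ 0.902215.
Under H₀, SE = √(0.905·0.095/2935) = √(2.9293e-05) = 0.005412.
z = (0.902215 − 0.905)/0.005412 = -0.002785/0.005412 = -0.515.
p-value = 2·P(Z > 0.515) ≈ 0.6068.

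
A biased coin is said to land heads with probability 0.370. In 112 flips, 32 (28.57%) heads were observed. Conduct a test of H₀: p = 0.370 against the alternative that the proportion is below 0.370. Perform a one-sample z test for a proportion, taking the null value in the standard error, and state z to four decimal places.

p̂ = 32/112 = 0.285714.
SE = √(p₀(1−p₀)/n) = √(0.2331/112) = 0.045621.
z = (0.285714 − 0.37)/0.045621 = -0.084286/0.045621 = -1.8475.
p-value = P(Z < -1.848) ≈ 0.0323.

z = -1.8475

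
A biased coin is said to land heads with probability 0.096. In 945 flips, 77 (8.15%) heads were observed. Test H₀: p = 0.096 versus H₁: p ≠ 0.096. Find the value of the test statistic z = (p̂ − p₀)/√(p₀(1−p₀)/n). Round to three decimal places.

p̂ = 77/945 = 0.081481.
Standard error under H₀: √(0.096×0.904/945) = 0.009583.
z = (0.081481 − 0.096)/0.009583 = -0.014519/0.009583 = -1.515.
p-value = 2·P(Z > 1.515) ≈ 0.1298.

z = -1.515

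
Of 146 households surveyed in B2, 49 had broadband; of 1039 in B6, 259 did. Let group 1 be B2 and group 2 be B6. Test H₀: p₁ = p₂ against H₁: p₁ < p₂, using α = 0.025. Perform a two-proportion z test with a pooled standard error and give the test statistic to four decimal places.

p̂₁ = 49/146 = 0.335616, p̂₂ = 259/1039 = 0.249278.
Pooled p̂ = (49+259)/(146+1039) = 308/1185 = 0.259916.
SE = √(0.192359 × 0.00781178) = 0.038764.
z = (0.335616 − 0.249278)/0.038764 = 0.086338/0.038764 = 2.2273.
p-value = P(Z < 2.227) ≈ 0.9870, so at α = 0.025 we fail to reject H₀.

z = 2.2273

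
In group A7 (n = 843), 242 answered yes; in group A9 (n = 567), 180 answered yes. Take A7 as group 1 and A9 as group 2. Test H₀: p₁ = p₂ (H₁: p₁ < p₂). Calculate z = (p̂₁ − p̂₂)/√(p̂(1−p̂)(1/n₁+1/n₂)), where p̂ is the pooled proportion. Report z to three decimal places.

z = -1.222

p̂₁ = 242/843 ≈ 0.28707, p̂₂ = 180/567 ≈ 0.31746.
Pooled p̂ = (242+180)/(843+567) = 422/1410 = 0.29929.
SE = √(0.209716 × 0.00294991) = 0.02487.
z = (0.28707 − 0.31746)/0.02487 = -0.03039/0.02487 = -1.222.
p-value = P(Z < -1.222) ≈ 0.1109.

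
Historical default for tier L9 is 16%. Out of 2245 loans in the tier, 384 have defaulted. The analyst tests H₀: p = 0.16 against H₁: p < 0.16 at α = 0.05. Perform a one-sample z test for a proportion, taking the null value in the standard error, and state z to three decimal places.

p̂ = 384/2245 ≈ 0.17105.
Standard error under H₀: √(0.16×0.84/2245) = 0.00774.
z = (0.17105 − 0.16)/0.00774 = 0.01105/0.00774 = 1.428.
p-value = P(Z < 1.428) ≈ 0.9233, so at α = 0.05 we fail to reject H₀.

z = 1.428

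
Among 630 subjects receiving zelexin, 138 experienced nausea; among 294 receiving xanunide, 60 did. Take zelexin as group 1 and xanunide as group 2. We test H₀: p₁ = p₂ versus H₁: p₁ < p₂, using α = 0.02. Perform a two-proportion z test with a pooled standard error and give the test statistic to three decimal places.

p̂₁ = 138/630 = 0.219048, p̂₂ = 60/294 = 0.204082.
Pooled p̂ = (138+60)/(630+294) = 198/924 = 0.214286.
SE = √(0.168367 × 0.00498866) = 0.028982.
z = (0.219048 − 0.204082)/0.028982 = 0.014966/0.028982 = 0.516.
p-value = P(Z < 0.516) ≈ 0.6972, so at α = 0.02 we fail to reject H₀.

z = 0.516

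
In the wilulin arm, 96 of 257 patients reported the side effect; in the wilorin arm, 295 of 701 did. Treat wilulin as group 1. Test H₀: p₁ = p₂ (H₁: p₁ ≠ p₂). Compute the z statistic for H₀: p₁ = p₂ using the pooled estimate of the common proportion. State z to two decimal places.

z = -1.32

p̂₁ = 96/257 = 0.3735, p̂₂ = 295/701 = 0.4208.
Pooled p̂ = (96+295)/(257+701) = 391/958 = 0.4081.
SE = √(p̂(1−p̂)(1/n₁+1/n₂)) = √(0.4081·0.5919·0.00531758) = √(0.00128453) = 0.0358.
z = (0.3735 − 0.4208)/0.0358 = -0.0473/0.0358 = -1.32.
Two-sided p-value ≈ 2·Φ(−1.319) = 0.1870.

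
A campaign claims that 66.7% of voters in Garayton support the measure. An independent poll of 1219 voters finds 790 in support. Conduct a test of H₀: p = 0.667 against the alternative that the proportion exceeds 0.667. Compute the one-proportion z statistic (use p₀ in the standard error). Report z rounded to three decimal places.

p̂ = 790/1219 ≈ 0.64807.
Under H₀, SE = √(0.667·0.333/1219) = √(0.000182208) = 0.01350.
z = (0.64807 − 0.667)/0.01350 = -0.01893/0.01350 = -1.402.
p-value = P(Z > -1.402) ≈ 0.9196.

z = -1.402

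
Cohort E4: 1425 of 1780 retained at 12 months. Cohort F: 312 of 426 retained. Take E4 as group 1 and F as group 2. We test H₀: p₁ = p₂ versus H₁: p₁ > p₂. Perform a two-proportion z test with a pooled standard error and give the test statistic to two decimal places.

p̂₁ = 1425/1780 = 0.8006, p̂₂ = 312/426 = 0.7324.
Pooled p̂ = (1425+312)/(1780+426) = 1737/2206 = 0.7874.
SE = √(p̂(1−p̂)(1/n₁+1/n₂)) = √(0.7874·0.2126·0.00290922) = √(0.00048701) = 0.0221.
z = (0.8006 − 0.7324)/0.0221 = 0.0682/0.0221 = 3.09.

z = 3.09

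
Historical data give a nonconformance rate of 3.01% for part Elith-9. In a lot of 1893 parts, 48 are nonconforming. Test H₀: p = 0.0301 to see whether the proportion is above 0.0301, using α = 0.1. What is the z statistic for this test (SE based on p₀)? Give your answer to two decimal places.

z = -1.21

p̂ = 48/1893 ≈ 0.0254.
Standard error under H₀: √(0.0301×0.9699/1893) = 0.0039.
z = (0.0254 − 0.0301)/0.0039 = -0.0047/0.0039 = -1.21.
p-value = P(Z > -1.208) ≈ 0.8865, so at α = 0.1 we fail to reject H₀.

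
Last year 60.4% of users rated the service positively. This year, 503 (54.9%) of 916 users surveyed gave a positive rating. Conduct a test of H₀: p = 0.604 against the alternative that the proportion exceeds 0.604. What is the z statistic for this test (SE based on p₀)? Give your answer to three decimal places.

z = -3.396

p̂ = 503/916 = 0.549127.
SE = √(p₀(1−p₀)/n) = √(0.23918/916) = 0.016159.
z = (0.549127 − 0.604)/0.016159 = -0.054873/0.016159 = -3.396.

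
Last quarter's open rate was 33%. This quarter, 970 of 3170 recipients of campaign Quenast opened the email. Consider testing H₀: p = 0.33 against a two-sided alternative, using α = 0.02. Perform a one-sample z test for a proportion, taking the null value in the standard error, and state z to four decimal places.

z = -2.8745

p̂ = 970/3170 ≈ 0.3059937.
SE = √(p₀(1−p₀)/n) = √(0.2211/3170) = 0.0083515.
z = (0.3059937 − 0.33)/0.0083515 = -0.0240063/0.0083515 = -2.8745.
Two-sided p-value ≈ 2·Φ(−2.874) = 0.0040. With α = 0.02, reject H₀.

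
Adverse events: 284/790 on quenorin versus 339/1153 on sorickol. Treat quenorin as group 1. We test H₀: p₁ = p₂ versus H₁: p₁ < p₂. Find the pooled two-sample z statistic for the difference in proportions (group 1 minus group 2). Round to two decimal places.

p̂₁ = 284/790 ≈ 0.35949, p̂₂ = 339/1153 ≈ 0.29402.
Pooled p̂ = (284+339)/(790+1153) = 623/1943 = 0.32064.
SE = √(0.217829 × 0.00213313) = 0.02156.
z = (0.35949 − 0.29402)/0.02156 = 0.06547/0.02156 = 3.04.
p-value = P(Z < 3.038) ≈ 0.9988.

z = 3.04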